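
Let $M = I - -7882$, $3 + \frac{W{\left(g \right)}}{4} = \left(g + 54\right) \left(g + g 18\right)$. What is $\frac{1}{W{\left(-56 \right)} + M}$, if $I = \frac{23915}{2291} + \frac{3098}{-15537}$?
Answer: $\frac{35595267}{583486133831} \approx 6.1004 \cdot 10^{-5}$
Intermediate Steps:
$W{\left(g \right)} = -12 + 76 g \left(54 + g\right)$ ($W{\left(g \right)} = -12 + 4 \left(g + 54\right) \left(g + g 18\right) = -12 + 4 \left(54 + g\right) \left(g + 18 g\right) = -12 + 4 \left(54 + g\right) 19 g = -12 + 4 \cdot 19 g \left(54 + g\right) = -12 + 76 g \left(54 + g\right)$)
$I = \frac{364469837}{35595267}$ ($I = 23915 \cdot \frac{1}{2291} + 3098 \left(- \frac{1}{15537}\right) = \frac{23915}{2291} - \frac{3098}{15537} = \frac{364469837}{35595267} \approx 10.239$)
$M = \frac{280926364331}{35595267}$ ($M = \frac{364469837}{35595267} - -7882 = \frac{364469837}{35595267} + 7882 = \frac{280926364331}{35595267} \approx 7892.2$)
$\frac{1}{W{\left(-56 \right)} + M} = \frac{1}{\left(-12 + 76 \left(-56\right)^{2} + 4104 \left(-56\right)\right) + \frac{280926364331}{35595267}} = \frac{1}{\left(-12 + 76 \cdot 3136 - 229824\right) + \frac{280926364331}{35595267}} = \frac{1}{\left(-12 + 238336 - 229824\right) + \frac{280926364331}{35595267}} = \frac{1}{8500 + \frac{280926364331}{35595267}} = \frac{1}{\frac{583486133831}{35595267}} = \frac{35595267}{583486133831}$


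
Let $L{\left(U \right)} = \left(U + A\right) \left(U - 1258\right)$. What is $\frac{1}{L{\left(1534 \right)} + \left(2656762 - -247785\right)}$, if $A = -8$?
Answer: $\frac{1}{3325723} \approx 3.0069 \cdot 10^{-7}$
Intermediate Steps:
$L{\left(U \right)} = \left(-1258 + U\right) \left(-8 + U\right)$ ($L{\left(U \right)} = \left(U - 8\right) \left(U - 1258\right) = \left(-8 + U\right) \left(-1258 + U\right) = \left(-1258 + U\right) \left(-8 + U\right)$)
$\frac{1}{L{\left(1534 \right)} + \left(2656762 - -247785\right)} = \frac{1}{\left(10064 + 1534^{2} - 1942044\right) + \left(2656762 - -247785\right)} = \frac{1}{\left(10064 + 2353156 - 1942044\right) + \left(2656762 + 247785\right)} = \frac{1}{421176 + 2904547} = \frac{1}{3325723}$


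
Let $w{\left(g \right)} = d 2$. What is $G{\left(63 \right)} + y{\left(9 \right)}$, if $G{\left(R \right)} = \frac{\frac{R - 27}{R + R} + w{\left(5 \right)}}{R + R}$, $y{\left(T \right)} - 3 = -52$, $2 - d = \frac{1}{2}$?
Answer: $- \frac{43195}{882} \approx -48.974$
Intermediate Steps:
$d = \frac{3}{2}$ ($d = 2 - \frac{1}{2} = \frac{3}{2} \approx 1.5$)
$w{\left(g \right)} = 3$ ($w{\left(g \right)} = \frac{3}{2} \cdot 2 = 3$)
$y{\left(T \right)} = -49$ ($y{\left(T \right)} = 3 - 52 = -49$)
$G{\left(R \right)} = \frac{3 + \frac{-27 + R}{2 R}}{2 R}$ ($G{\left(R \right)} = \frac{\frac{R - 27}{R + R} + 3}{R + R} = \frac{\frac{-27 + R}{2 R} + 3}{2 R} = \left(\left(-27 + R\right) \frac{1}{2 R} + 3\right) \frac{1}{2 R} = \left(\frac{-27 + R}{2 R} + 3\right) \frac{1}{2 R} = \left(3 + \frac{-27 + R}{2 R}\right) \frac{1}{2 R} = \frac{3 + \frac{-27 + R}{2 R}}{2 R}$)
$G{\left(63 \right)} + y{\left(9 \right)} = \frac{-27 + 7 \cdot 63}{4 \cdot 3969} - 49 = \frac{1}{4} \cdot \frac{1}{3969} \left(-27 + 441\right) - 49 = \frac{1}{4} \cdot \frac{1}{3969} \cdot 414 - 49 = \frac{23}{882} - 49 = - \frac{43195}{882}$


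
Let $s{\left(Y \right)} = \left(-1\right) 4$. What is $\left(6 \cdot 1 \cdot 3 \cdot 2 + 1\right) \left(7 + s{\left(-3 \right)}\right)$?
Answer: $111$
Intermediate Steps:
$s{\left(Y \right)} = -4$
$\left(6 \cdot 1 \cdot 3 \cdot 2 + 1\right) \left(7 + s{\left(-3 \right)}\right) = \left(6 \cdot 1 \cdot 3 \cdot 2 + 1\right) \left(7 - 4\right) = \left(6 \cdot 3 \cdot 2 + 1\right) 3 = \left(6 \cdot 6 + 1\right) 3 = \left(36 + 1\right) 3 = 37 \cdot 3 = 111$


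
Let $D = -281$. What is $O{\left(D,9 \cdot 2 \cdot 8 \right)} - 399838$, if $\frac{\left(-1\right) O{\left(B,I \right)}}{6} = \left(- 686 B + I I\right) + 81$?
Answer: $-1681336$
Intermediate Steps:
$O{\left(B,I \right)} = -486 - 6 I^{2} + 4116 B$ ($O{\left(B,I \right)} = - 6 \left(\left(- 686 B + I I\right) + 81\right) = - 6 \left(\left(- 686 B + I^{2}\right) + 81\right) = - 6 \left(\left(I^{2} - 686 B\right) + 81\right) = - 6 \left(81 + I^{2} - 686 B\right) = -486 - 6 I^{2} + 4116 B$)
$O{\left(D,9 \cdot 2 \cdot 8 \right)} - 399838 = \left(-486 - 6 \left(9 \cdot 2 \cdot 8\right)^{2} + 4116 \left(-281\right)\right) - 399838 = \left(-486 - 6 \left(18 \cdot 8\right)^{2} - 1156596\right) - 399838 = \left(-486 - 6 \cdot 144^{2} - 1156596\right) - 399838 = \left(-486 - 124416 - 1156596\right) - 399838 = -1281498 - 399838 = -1681336$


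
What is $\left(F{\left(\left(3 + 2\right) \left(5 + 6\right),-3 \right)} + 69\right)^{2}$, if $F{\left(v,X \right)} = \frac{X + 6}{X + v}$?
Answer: $\frac{12895281}{2704} \approx 4769.0$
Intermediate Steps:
$F{\left(v,X \right)} = \frac{6 + X}{X + v}$
$\left(F{\left(\left(3 + 2\right) \left(5 + 6\right),-3 \right)} + 69\right)^{2} = \left(\frac{6 - 3}{-3 + \left(3 + 2\right) \left(5 + 6\right)} + 69\right)^{2} = \left(\frac{1}{-3 + 5 \cdot 11} \cdot 3 + 69\right)^{2} = \left(\frac{1}{-3 + 55} \cdot 3 + 69\right)^{2} = \left(\frac{1}{52} \cdot 3 + 69\right)^{2} = \left(\frac{3}{52} + 69\right)^{2} = \left(\frac{3591}{52}\right)^{2} = \frac{12895281}{2704}$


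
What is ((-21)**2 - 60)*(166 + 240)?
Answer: 154686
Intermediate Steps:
((-21)**2 - 60)*(166 + 240) = (441 - 60)*406 = 381*406 = 154686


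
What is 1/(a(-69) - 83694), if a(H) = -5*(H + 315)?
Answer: -1/84924 ≈ -1.1775e-5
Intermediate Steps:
a(H) = -1575 - 5*H (a(H) = -5*(315 + H) = -1575 - 5*H)
1/(a(-69) - 83694) = 1/((-1575 - 5*(-69)) - 83694) = 1/((-1575 + 345) - 83694) = 1/(-1230 - 83694) = 1/(-84924) = -1/84924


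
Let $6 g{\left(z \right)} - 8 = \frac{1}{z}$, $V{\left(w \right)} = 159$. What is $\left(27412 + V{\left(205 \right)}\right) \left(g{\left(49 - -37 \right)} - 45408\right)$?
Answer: $- \frac{645984091069}{516} \approx -1.2519 \cdot 10^{9}$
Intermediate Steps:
$g{\left(z \right)} = \frac{4}{3} + \frac{1}{6 z}$
$\left(27412 + V{\left(205 \right)}\right) \left(g{\left(49 - -37 \right)} - 45408\right) = \left(27412 + 159\right) \left(\frac{1 + 8 \left(49 - -37\right)}{6 \left(49 - -37\right)} - 45408\right) = 27571 \left(\frac{1 + 8 \left(49 + 37\right)}{6 \left(49 + 37\right)} - 45408\right) = 27571 \left(\frac{1 + 8 \cdot 86}{6 \cdot 86} - 45408\right) = 27571 \left(\frac{1}{6} \cdot \frac{1}{86} \left(1 + 688\right) - 45408\right) = 27571 \left(\frac{1}{6} \cdot \frac{1}{86} \cdot 689 - 45408\right) = 27571 \left(\frac{689}{516} - 45408\right) = 27571 \left(- \frac{23429839}{516}\right) = - \frac{645984091069}{516}$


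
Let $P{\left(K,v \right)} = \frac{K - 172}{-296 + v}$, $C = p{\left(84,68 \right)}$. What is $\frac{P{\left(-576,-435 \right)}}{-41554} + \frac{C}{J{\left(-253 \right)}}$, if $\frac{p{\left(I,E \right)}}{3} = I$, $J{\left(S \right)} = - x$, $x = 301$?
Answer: $- \frac{747994}{893411} \approx -0.83723$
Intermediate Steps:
$J{\left(S \right)} = -301$ ($J{\left(S \right)} = \left(-1\right) 301 = -301$)
$p{\left(I,E \right)} = 3 I$
$C = 252$ ($C = 3 \cdot 84 = 252$)
$P{\left(K,v \right)} = \frac{-172 + K}{-296 + v}$
$\frac{P{\left(-576,-435 \right)}}{-41554} + \frac{C}{J{\left(-253 \right)}} = \frac{\frac{1}{-296 - 435} \left(-172 - 576\right)}{-41554} + \frac{252}{-301} = \frac{1}{-731} \left(-748\right) \left(- \frac{1}{41554}\right) + 252 \left(- \frac{1}{301}\right) = \left(- \frac{1}{731}\right) \left(-748\right) \left(- \frac{1}{41554}\right) - \frac{36}{43} = \frac{44}{43} \left(- \frac{1}{41554}\right) - \frac{36}{43} = - \frac{22}{893411} - \frac{36}{43} = - \frac{747994}{893411}$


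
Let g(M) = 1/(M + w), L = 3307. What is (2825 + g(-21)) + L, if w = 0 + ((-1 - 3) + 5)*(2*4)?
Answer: 79715/13 ≈ 6131.9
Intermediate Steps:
w = 8 (w = 0 + (-4 + 5)*8 = 0 + 1*8 = 0 + 8 = 8)
g(M) = 1/(8 + M) (g(M) = 1/(M + 8) = 1/(8 + M))
(2825 + g(-21)) + L = (2825 + 1/(8 - 21)) + 3307 = (2825 + 1/(-13)) + 3307 = (2825 - 1/13) + 3307 = 36724/13 + 3307 = 79715/13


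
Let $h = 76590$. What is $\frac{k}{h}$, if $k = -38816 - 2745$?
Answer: $- \frac{1807}{3330} \approx -0.54264$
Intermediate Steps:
$k = -41561$ ($k = -38816 - 2745 = -41561$)
$\frac{k}{h} = - \frac{41561}{76590} = \left(-41561\right) \frac{1}{76590} = - \frac{1807}{3330}$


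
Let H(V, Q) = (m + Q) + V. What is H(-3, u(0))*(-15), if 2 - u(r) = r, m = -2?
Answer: 45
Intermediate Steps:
u(r) = 2 - r
H(V, Q) = -2 + Q + V (H(V, Q) = (-2 + Q) + V = -2 + Q + V)
H(-3, u(0))*(-15) = (-2 + (2 - 1*0) - 3)*(-15) = (-2 + (2 + 0) - 3)*(-15) = (-2 + 2 - 3)*(-15) = -3*(-15) = 45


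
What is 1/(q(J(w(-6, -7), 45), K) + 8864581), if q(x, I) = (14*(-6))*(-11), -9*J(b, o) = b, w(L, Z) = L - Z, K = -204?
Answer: 1/8865505 ≈ 1.1280e-7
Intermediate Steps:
J(b, o) = -b/9
q(x, I) = 924 (q(x, I) = -84*(-11) = 924)
1/(q(J(w(-6, -7), 45), K) + 8864581) = 1/(924 + 8864581) = 1/8865505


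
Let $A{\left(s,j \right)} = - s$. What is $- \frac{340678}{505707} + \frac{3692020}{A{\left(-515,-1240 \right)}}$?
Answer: $\frac{373380981794}{52087821} \approx 7168.3$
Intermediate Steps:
$- \frac{340678}{505707} + \frac{3692020}{A{\left(-515,-1240 \right)}} = - \frac{340678}{505707} + \frac{3692020}{\left(-1\right) \left(-515\right)} = \left(-340678\right) \frac{1}{505707} + \frac{3692020}{515} = - \frac{340678}{505707} + 3692020 \cdot \frac{1}{515} = - \frac{340678}{505707} + \frac{738404}{103} = \frac{373380981794}{52087821}$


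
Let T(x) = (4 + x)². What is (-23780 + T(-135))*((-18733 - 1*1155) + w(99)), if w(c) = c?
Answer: 130983391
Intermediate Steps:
(-23780 + T(-135))*((-18733 - 1*1155) + w(99)) = (-23780 + (4 - 135)²)*((-18733 - 1*1155) + 99) = (-23780 + (-131)²)*((-18733 - 1155) + 99) = (-23780 + 17161)*(-19888 + 99) = -6619*(-19789) = 130983391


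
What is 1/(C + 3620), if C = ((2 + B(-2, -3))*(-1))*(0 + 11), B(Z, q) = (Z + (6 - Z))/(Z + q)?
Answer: 5/18056 ≈ 0.00027692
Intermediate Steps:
B(Z, q) = 6/(Z + q)
C = -44/5 (C = ((2 + 6/(-2 - 3))*(-1))*(0 + 11) = ((2 + 6/(-5))*(-1))*11 = ((2 + 6*(-⅕))*(-1))*11 = ((2 - 6/5)*(-1))*11 = ((⅘)*(-1))*11 = -⅘*11 = -44/5 ≈ -8.8000)
1/(C + 3620) = 1/(-44/5 + 3620) = 1/(18056/5) = 5/18056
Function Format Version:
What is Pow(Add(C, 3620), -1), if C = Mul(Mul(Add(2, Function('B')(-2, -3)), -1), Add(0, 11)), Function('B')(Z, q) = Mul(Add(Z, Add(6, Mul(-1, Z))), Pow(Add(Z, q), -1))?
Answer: Rational(5, 18056) ≈ 0.00027692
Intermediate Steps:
Function('B')(Z, q) = Mul(6, Pow(Add(Z, q), -1))
C = Rational(-44, 5) (C = Mul(Mul(Add(2, Mul(6, Pow(Add(-2, -3), -1))), -1), Add(0, 11)) = Mul(Mul(Add(2, Mul(6, Pow(-5, -1))), -1), 11) = Mul(Mul(Add(2, Mul(6, Rational(-1, 5))), -1), 11) = Mul(Mul(Add(2, Rational(-6, 5)), -1), 11) = Mul(Mul(Rational(4, 5), -1), 11) = Mul(Rational(-4, 5), 11) = Rational(-44, 5) ≈ -8.8000)
Pow(Add(C, 3620), -1) = Pow(Add(Rational(-44, 5), 3620), -1) = Pow(Rational(18056, 5), -1) = Rational(5, 18056)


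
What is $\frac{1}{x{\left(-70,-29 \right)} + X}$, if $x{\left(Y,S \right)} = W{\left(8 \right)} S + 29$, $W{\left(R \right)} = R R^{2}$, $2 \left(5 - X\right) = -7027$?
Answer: $- \frac{2}{22601} \approx -8.8492 \cdot 10^{-5}$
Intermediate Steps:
$X = \frac{7037}{2}$ ($X = 5 - - \frac{7027}{2} = 5 + \frac{7027}{2} = \frac{7037}{2} \approx 3518.5$)
$W{\left(R \right)} = R^{3}$
$x{\left(Y,S \right)} = 29 + 512 S$ ($x{\left(Y,S \right)} = 8^{3} S + 29 = 512 S + 29 = 29 + 512 S$)
$\frac{1}{x{\left(-70,-29 \right)} + X} = \frac{1}{\left(29 + 512 \left(-29\right)\right) + \frac{7037}{2}} = \frac{1}{\left(29 - 14848\right) + \frac{7037}{2}} = \frac{1}{-14819 + \frac{7037}{2}} = \frac{1}{- \frac{22601}{2}} = - \frac{2}{22601}$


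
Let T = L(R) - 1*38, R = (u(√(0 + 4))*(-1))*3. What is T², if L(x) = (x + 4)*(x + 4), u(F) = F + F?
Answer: 676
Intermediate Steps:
u(F) = 2*F
R = -12 (R = ((2*√(0 + 4))*(-1))*3 = ((2*√4)*(-1))*3 = ((2*2)*(-1))*3 = (4*(-1))*3 = -4*3 = -12)
L(x) = (4 + x)² (L(x) = (4 + x)*(4 + x) = (4 + x)²)
T = 26 (T = (4 - 12)² - 1*38 = (-8)² - 38 = 64 - 38 = 26)
T² = 26² = 676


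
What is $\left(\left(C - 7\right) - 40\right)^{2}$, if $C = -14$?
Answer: $3721$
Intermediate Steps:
$\left(\left(C - 7\right) - 40\right)^{2} = \left(\left(-14 - 7\right) - 40\right)^{2} = \left(-21 - 40\right)^{2} = \left(-61\right)^{2} = 3721$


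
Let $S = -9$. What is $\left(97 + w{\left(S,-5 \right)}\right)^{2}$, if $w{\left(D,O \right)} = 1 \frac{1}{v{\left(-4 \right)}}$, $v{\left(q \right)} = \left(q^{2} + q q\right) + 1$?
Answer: $\frac{10252804}{1089} \approx 9414.9$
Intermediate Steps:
$v{\left(q \right)} = 1 + 2 q^{2}$ ($v{\left(q \right)} = \left(q^{2} + q^{2}\right) + 1 = 2 q^{2} + 1 = 1 + 2 q^{2}$)
$w{\left(D,O \right)} = \frac{1}{33}$ ($w{\left(D,O \right)} = 1 \frac{1}{1 + 2 \left(-4\right)^{2}} = 1 \frac{1}{1 + 2 \cdot 16} = 1 \frac{1}{1 + 32} = 1 \cdot \frac{1}{33} = \frac{1}{33}$)
$\left(97 + w{\left(S,-5 \right)}\right)^{2} = \left(97 + \frac{1}{33}\right)^{2} = \left(\frac{3202}{33}\right)^{2} = \frac{10252804}{1089}$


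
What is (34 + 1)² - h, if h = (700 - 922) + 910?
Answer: 537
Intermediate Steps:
h = 688 (h = -222 + 910 = 688)
(34 + 1)² - h = (34 + 1)² - 1*688 = 35² - 688 = 1225 - 688 = 537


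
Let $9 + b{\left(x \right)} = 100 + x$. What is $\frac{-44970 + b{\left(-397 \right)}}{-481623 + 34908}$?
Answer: $\frac{15092}{148905} \approx 0.10135$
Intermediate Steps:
$b{\left(x \right)} = 91 + x$ ($b{\left(x \right)} = -9 + \left(100 + x\right) = 91 + x$)
$\frac{-44970 + b{\left(-397 \right)}}{-481623 + 34908} = \frac{-44970 + \left(91 - 397\right)}{-481623 + 34908} = \frac{-44970 - 306}{-446715} = \left(-45276\right) \left(- \frac{1}{446715}\right) = \frac{15092}{148905}$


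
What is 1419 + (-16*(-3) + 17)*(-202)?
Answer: -11711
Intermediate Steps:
1419 + (-16*(-3) + 17)*(-202) = 1419 + (48 + 17)*(-202) = 1419 + 65*(-202) = 1419 - 13130 = -11711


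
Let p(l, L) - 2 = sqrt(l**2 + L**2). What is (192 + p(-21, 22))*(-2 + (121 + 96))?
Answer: 41710 + 1075*sqrt(37) ≈ 48249.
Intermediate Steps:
p(l, L) = 2 + sqrt(L**2 + l**2) (p(l, L) = 2 + sqrt(l**2 + L**2) = 2 + sqrt(L**2 + l**2))
(192 + p(-21, 22))*(-2 + (121 + 96)) = (192 + (2 + sqrt(22**2 + (-21)**2)))*(-2 + (121 + 96)) = (192 + (2 + sqrt(484 + 441)))*(-2 + 217) = (192 + (2 + sqrt(925)))*215 = (192 + (2 + 5*sqrt(37)))*215 = (194 + 5*sqrt(37))*215 = 41710 + 1075*sqrt(37)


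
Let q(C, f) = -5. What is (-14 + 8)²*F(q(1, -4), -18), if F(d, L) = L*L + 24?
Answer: 12528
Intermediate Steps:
F(d, L) = 24 + L² (F(d, L) = L² + 24 = 24 + L²)
(-14 + 8)²*F(q(1, -4), -18) = (-14 + 8)²*(24 + (-18)²) = (-6)²*(24 + 324) = 36*348 = 12528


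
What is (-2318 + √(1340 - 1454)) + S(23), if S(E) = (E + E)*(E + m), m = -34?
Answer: -2824 + I*√114 ≈ -2824.0 + 10.677*I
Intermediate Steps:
S(E) = 2*E*(-34 + E) (S(E) = (E + E)*(E - 34) = (2*E)*(-34 + E) = 2*E*(-34 + E))
(-2318 + √(1340 - 1454)) + S(23) = (-2318 + √(1340 - 1454)) + 2*23*(-34 + 23) = (-2318 + √(-114)) + 2*23*(-11) = (-2318 + I*√114) - 506 = -2824 + I*√114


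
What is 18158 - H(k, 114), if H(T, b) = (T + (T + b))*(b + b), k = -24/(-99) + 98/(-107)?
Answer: -8859162/1177 ≈ -7526.9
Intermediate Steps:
k = -2378/3531 (k = -24*(-1/99) + 98*(-1/107) = 8/33 - 98/107 = -2378/3531 ≈ -0.67346)
H(T, b) = 2*b*(b + 2*T) (H(T, b) = (b + 2*T)*(2*b) = 2*b*(b + 2*T))
18158 - H(k, 114) = 18158 - 2*114*(114 + 2*(-2378/3531)) = 18158 - 2*114*(114 - 4756/3531) = 18158 - 2*114*397778/3531 = 18158 - 1*30231128/1177 = 18158 - 30231128/1177 = -8859162/1177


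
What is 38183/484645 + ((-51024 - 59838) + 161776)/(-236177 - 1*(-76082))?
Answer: -3712461629/15517848255 ≈ -0.23924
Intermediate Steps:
38183/484645 + ((-51024 - 59838) + 161776)/(-236177 - 1*(-76082)) = 38183*(1/484645) + (-110862 + 161776)/(-236177 + 76082) = 38183/484645 + 50914/(-160095) = 38183/484645 + 50914*(-1/160095) = 38183/484645 - 50914/160095 = -3712461629/15517848255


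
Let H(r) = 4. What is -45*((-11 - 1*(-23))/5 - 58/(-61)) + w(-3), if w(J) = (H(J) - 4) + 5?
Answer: -8893/61 ≈ -145.79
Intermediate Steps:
w(J) = 5 (w(J) = (4 - 4) + 5 = 0 + 5 = 5)
-45*((-11 - 1*(-23))/5 - 58/(-61)) + w(-3) = -45*((-11 - 1*(-23))/5 - 58/(-61)) + 5 = -45*((-11 + 23)*(⅕) - 58*(-1/61)) + 5 = -45*(12*(⅕) + 58/61) + 5 = -45*(12/5 + 58/61) + 5 = -45*1022/305 + 5 = -9198/61 + 5 = -8893/61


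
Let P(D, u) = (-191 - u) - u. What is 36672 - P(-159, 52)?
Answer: 36967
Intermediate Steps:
P(D, u) = -191 - 2*u
36672 - P(-159, 52) = 36672 - (-191 - 2*52) = 36672 - (-191 - 104) = 36672 - 1*(-295) = 36672 + 295 = 36967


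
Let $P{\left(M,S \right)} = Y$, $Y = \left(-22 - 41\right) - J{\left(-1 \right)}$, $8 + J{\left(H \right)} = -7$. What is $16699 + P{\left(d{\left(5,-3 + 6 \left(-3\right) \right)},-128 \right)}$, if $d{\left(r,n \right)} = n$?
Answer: $16651$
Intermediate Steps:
$J{\left(H \right)} = -15$ ($J{\left(H \right)} = -8 - 7 = -15$)
$Y = -48$ ($Y = \left(-22 - 41\right) - -15 = \left(-22 - 41\right) + 15 = -63 + 15 = -48$)
$P{\left(M,S \right)} = -48$
$16699 + P{\left(d{\left(5,-3 + 6 \left(-3\right) \right)},-128 \right)} = 16699 - 48 = 16651$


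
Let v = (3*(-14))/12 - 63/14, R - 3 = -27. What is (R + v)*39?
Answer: -1248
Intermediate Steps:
R = -24 (R = 3 - 27 = -24)
v = -8 (v = -42*1/12 - 63*1/14 = -7/2 - 9/2 = -8)
(R + v)*39 = (-24 - 8)*39 = -32*39 = -1248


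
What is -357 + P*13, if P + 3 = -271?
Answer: -3919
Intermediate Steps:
P = -274 (P = -3 - 271 = -274)
-357 + P*13 = -357 - 274*13 = -357 - 3562 = -3919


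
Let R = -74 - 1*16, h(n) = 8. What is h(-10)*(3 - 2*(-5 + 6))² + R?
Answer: -82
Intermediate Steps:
R = -90 (R = -74 - 16 = -90)
h(-10)*(3 - 2*(-5 + 6))² + R = 8*(3 - 2*(-5 + 6))² - 90 = 8*(3 - 2*1)² - 90 = 8*(3 - 2)² - 90 = 8*1² - 90 = 8*1 - 90 = 8 - 90 = -82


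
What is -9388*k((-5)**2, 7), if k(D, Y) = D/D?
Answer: -9388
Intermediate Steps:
k(D, Y) = 1
-9388*k((-5)**2, 7) = -9388*1 = -9388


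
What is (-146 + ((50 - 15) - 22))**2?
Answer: 17689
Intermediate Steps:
(-146 + ((50 - 15) - 22))**2 = (-146 + (35 - 22))**2 = (-146 + 13)**2 = (-133)**2 = 17689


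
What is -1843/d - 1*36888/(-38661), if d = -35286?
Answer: 457627397/454730682 ≈ 1.0064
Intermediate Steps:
-1843/d - 1*36888/(-38661) = -1843/(-35286) - 1*36888/(-38661) = -1843*(-1/35286) - 36888*(-1/38661) = 1843/35286 + 12296/12887 = 457627397/454730682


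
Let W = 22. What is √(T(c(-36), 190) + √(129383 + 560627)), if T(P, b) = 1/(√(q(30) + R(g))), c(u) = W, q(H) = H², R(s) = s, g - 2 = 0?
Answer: √(902*√902 + 813604*√690010)/902 ≈ 28.822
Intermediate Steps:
g = 2 (g = 2 + 0 = 2)
c(u) = 22
T(P, b) = √902/902 (T(P, b) = 1/(√(30² + 2)) = 1/(√(900 + 2)) = 1/(√902) = √902/902)
√(T(c(-36), 190) + √(129383 + 560627)) = √(√902/902 + √(129383 + 560627)) = √(√902/902 + √690010) = √(√690010 + √902/902)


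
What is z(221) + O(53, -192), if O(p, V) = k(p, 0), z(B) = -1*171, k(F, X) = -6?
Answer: -177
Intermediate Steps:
z(B) = -171
O(p, V) = -6
z(221) + O(53, -192) = -171 - 6 = -177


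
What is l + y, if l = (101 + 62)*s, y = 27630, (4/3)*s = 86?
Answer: 76287/2 ≈ 38144.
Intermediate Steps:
s = 129/2 (s = (¾)*86 = 129/2 ≈ 64.500)
l = 21027/2 (l = (101 + 62)*(129/2) = 163*(129/2) = 21027/2 ≈ 10514.)
l + y = 21027/2 + 27630 = 76287/2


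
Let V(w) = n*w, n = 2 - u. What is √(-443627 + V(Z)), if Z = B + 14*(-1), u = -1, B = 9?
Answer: I*√443642 ≈ 666.06*I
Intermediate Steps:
n = 3 (n = 2 - 1*(-1) = 2 + 1 = 3)
Z = -5 (Z = 9 + 14*(-1) = 9 - 14 = -5)
V(w) = 3*w
√(-443627 + V(Z)) = √(-443627 + 3*(-5)) = √(-443627 - 15) = √(-443642) = I*√443642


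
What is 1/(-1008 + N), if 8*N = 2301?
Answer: -8/5763 ≈ -0.0013882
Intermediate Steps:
N = 2301/8 (N = (⅛)*2301 = 2301/8 ≈ 287.63)
1/(-1008 + N) = 1/(-1008 + 2301/8) = 1/(-5763/8) = -8/5763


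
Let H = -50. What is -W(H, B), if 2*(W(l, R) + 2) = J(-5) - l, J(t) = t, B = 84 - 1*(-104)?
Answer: -41/2 ≈ -20.500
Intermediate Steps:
B = 188 (B = 84 + 104 = 188)
W(l, R) = -9/2 - l/2 (W(l, R) = -2 + (-5 - l)/2 = -2 + (-5/2 - l/2) = -9/2 - l/2)
-W(H, B) = -(-9/2 - ½*(-50)) = -(-9/2 + 25) = -1*41/2 = -41/2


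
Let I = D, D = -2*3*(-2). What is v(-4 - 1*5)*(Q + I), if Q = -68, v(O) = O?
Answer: 504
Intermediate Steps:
D = 12 (D = -6*(-2) = 12)
I = 12
v(-4 - 1*5)*(Q + I) = (-4 - 1*5)*(-68 + 12) = (-4 - 5)*(-56) = -9*(-56) = 504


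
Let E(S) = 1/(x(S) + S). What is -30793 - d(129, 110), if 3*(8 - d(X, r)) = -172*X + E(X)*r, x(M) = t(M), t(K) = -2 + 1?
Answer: -7333769/192 ≈ -38197.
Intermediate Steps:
t(K) = -1
x(M) = -1
E(S) = 1/(-1 + S)
d(X, r) = 8 + 172*X/3 - r/(3*(-1 + X)) (d(X, r) = 8 - (-172*X + r/(-1 + X))/3 = 8 + (172*X/3 - r/(3*(-1 + X))) = 8 + 172*X/3 - r/(3*(-1 + X)))
-30793 - d(129, 110) = -30793 - (-1*110 + 4*(-1 + 129)*(6 + 43*129))/(3*(-1 + 129)) = -30793 - (-110 + 4*128*(6 + 5547))/(3*128) = -30793 - (-110 + 4*128*5553)/(3*128) = -30793 - (-110 + 2843136)/(3*128) = -30793 - 2843026/(3*128) = -30793 - 1*1421513/192 = -30793 - 1421513/192 = -7333769/192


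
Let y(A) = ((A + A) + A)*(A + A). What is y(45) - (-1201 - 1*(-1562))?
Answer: 11789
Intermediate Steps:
y(A) = 6*A² (y(A) = (2*A + A)*(2*A) = (3*A)*(2*A) = 6*A²)
y(45) - (-1201 - 1*(-1562)) = 6*45² - (-1201 - 1*(-1562)) = 6*2025 - (-1201 + 1562) = 12150 - 1*361 = 12150 - 361 = 11789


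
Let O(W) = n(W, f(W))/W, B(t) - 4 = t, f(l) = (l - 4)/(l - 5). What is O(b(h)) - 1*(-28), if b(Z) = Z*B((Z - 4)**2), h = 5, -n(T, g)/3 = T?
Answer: 25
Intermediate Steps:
f(l) = (-4 + l)/(-5 + l)
B(t) = 4 + t
n(T, g) = -3*T
b(Z) = Z*(4 + (-4 + Z)**2) (b(Z) = Z*(4 + (Z - 4)**2) = Z*(4 + (-4 + Z)**2))
O(W) = -3 (O(W) = (-3*W)/W = -3)
O(b(h)) - 1*(-28) = -3 - 1*(-28) = -3 + 28 = 25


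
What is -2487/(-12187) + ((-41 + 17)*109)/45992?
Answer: 10312614/70063063 ≈ 0.14719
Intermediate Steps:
-2487/(-12187) + ((-41 + 17)*109)/45992 = -2487*(-1/12187) - 24*109*(1/45992) = 2487/12187 - 2616*1/45992 = 2487/12187 - 327/5749 = 10312614/70063063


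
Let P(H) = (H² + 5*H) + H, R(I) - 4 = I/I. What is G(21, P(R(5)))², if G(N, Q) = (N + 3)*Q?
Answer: 1742400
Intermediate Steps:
R(I) = 5 (R(I) = 4 + I/I = 4 + 1 = 5)
P(H) = H² + 6*H
G(N, Q) = Q*(3 + N) (G(N, Q) = (3 + N)*Q = Q*(3 + N))
G(21, P(R(5)))² = ((5*(6 + 5))*(3 + 21))² = ((5*11)*24)² = (55*24)² = 1320² = 1742400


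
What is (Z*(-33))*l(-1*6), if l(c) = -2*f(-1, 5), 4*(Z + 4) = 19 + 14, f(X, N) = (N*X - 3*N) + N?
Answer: -8415/2 ≈ -4207.5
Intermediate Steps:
f(X, N) = -2*N + N*X (f(X, N) = (-3*N + N*X) + N = -2*N + N*X)
Z = 17/4 (Z = -4 + (19 + 14)/4 = -4 + (¼)*33 = -4 + 33/4 = 17/4 ≈ 4.2500)
l(c) = 30 (l(c) = -10*(-2 - 1) = -10*(-3) = -2*(-15) = 30)
(Z*(-33))*l(-1*6) = ((17/4)*(-33))*30 = -561/4*30 = -8415/2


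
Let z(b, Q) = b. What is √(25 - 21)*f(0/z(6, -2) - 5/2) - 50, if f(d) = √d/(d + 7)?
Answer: -50 + 2*I*√10/9 ≈ -50.0 + 0.70273*I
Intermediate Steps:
f(d) = √d/(7 + d)
√(25 - 21)*f(0/z(6, -2) - 5/2) - 50 = √(25 - 21)*(√(0/6 - 5/2)/(7 + (0/6 - 5/2))) - 50 = √4*(√(0*(⅙) - 5*½)/(7 + (0*(⅙) - 5*½))) - 50 = 2*(√(0 - 5/2)/(7 + (0 - 5/2))) - 50 = 2*(√(-5/2)/(7 - 5/2)) - 50 = 2*((I*√10/2)/(9/2)) - 50 = 2*((I*√10/2)*(2/9)) - 50 = 2*(I*√10/9) - 50 = 2*I*√10/9 - 50 = -50 + 2*I*√10/9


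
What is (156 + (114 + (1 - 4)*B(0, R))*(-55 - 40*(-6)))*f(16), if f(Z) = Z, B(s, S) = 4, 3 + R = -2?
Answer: 304416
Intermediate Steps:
R = -5 (R = -3 - 2 = -5)
(156 + (114 + (1 - 4)*B(0, R))*(-55 - 40*(-6)))*f(16) = (156 + (114 + (1 - 4)*4)*(-55 - 40*(-6)))*16 = (156 + (114 - 3*4)*(-55 + 240))*16 = (156 + (114 - 12)*185)*16 = (156 + 102*185)*16 = (156 + 18870)*16 = 19026*16 = 304416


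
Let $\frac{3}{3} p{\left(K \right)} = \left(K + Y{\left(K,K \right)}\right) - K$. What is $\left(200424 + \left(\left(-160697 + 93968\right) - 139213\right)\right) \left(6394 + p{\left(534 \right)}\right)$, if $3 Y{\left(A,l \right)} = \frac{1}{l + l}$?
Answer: $- \frac{635077687}{18} \approx -3.5282 \cdot 10^{7}$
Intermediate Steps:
$Y{\left(A,l \right)} = \frac{1}{6 l}$ ($Y{\left(A,l \right)} = \frac{1}{3 \left(l + l\right)} = \frac{1}{3 \cdot 2 l} = \frac{\frac{1}{2} \frac{1}{l}}{3} = \frac{1}{6 l}$)
$p{\left(K \right)} = \frac{1}{6 K}$ ($p{\left(K \right)} = \left(K + \frac{1}{6 K}\right) - K = \frac{1}{6 K}$)
$\left(200424 + \left(\left(-160697 + 93968\right) - 139213\right)\right) \left(6394 + p{\left(534 \right)}\right) = \left(200424 + \left(\left(-160697 + 93968\right) - 139213\right)\right) \left(6394 + \frac{1}{6 \cdot 534}\right) = \left(200424 - 205942\right) \left(6394 + \frac{1}{6} \cdot \frac{1}{534}\right) = \left(200424 - 205942\right) \left(6394 + \frac{1}{3204}\right) = \left(-5518\right) \frac{20486377}{3204} = - \frac{635077687}{18}$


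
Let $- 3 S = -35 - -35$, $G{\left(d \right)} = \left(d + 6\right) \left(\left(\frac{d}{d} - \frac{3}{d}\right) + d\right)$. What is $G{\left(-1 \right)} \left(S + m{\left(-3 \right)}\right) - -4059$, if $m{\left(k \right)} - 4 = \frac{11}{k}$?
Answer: $4064$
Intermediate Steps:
$m{\left(k \right)} = 4 + \frac{11}{k}$
$G{\left(d \right)} = \left(6 + d\right) \left(1 + d - \frac{3}{d}\right)$ ($G{\left(d \right)} = \left(6 + d\right) \left(\left(1 - \frac{3}{d}\right) + d\right) = \left(6 + d\right) \left(1 + d - \frac{3}{d}\right)$)
$S = 0$ ($S = - \frac{-35 - -35}{3} = - \frac{-35 + 35}{3} = \left(- \frac{1}{3}\right) 0 = 0$)
$G{\left(-1 \right)} \left(S + m{\left(-3 \right)}\right) - -4059 = \left(3 + \left(-1\right)^{2} - \frac{18}{-1} + 7 \left(-1\right)\right) \left(0 + \left(4 + \frac{11}{-3}\right)\right) - -4059 = \left(3 + 1 - -18 - 7\right) \left(0 + \left(4 + 11 \left(- \frac{1}{3}\right)\right)\right) + 4059 = \left(3 + 1 + 18 - 7\right) \left(0 + \left(4 - \frac{11}{3}\right)\right) + 4059 = 15 \left(0 + \frac{1}{3}\right) + 4059 = 15 \cdot \frac{1}{3} + 4059 = 5 + 4059 = 4064$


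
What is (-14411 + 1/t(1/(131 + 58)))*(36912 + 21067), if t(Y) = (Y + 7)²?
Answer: -1464671377940285/1752976 ≈ -8.3553e+8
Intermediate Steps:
t(Y) = (7 + Y)²
(-14411 + 1/t(1/(131 + 58)))*(36912 + 21067) = (-14411 + 1/((7 + 1/(131 + 58))²))*(36912 + 21067) = (-14411 + 1/((7 + 1/189)²))*57979 = (-14411 + 1/((1324/189)²))*57979 = (-14411 + 1/(1752976/35721))*57979 = (-14411 + 35721/1752976)*57979 = -25262101415/1752976*57979 = -1464671377940285/1752976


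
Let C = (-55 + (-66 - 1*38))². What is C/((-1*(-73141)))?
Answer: 25281/73141 ≈ 0.34565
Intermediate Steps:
C = 25281 (C = (-55 + (-66 - 38))² = (-55 - 104)² = (-159)² = 25281)
C/((-1*(-73141))) = 25281/((-1*(-73141))) = 25281/73141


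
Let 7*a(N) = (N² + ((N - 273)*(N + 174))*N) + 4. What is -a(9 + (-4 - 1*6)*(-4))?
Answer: 2445243/7 ≈ 3.4932e+5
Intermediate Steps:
a(N) = 4/7 + N²/7 + N*(-273 + N)*(174 + N)/7 (a(N) = ((N² + ((N - 273)*(N + 174))*N) + 4)/7 = ((N² + ((-273 + N)*(174 + N))*N) + 4)/7 = ((N² + N*(-273 + N)*(174 + N)) + 4)/7 = (4 + N² + N*(-273 + N)*(174 + N))/7 = 4/7 + N²/7 + N*(-273 + N)*(174 + N)/7)
-a(9 + (-4 - 1*6)*(-4)) = -(4/7 - 6786*(9 + (-4 - 1*6)*(-4)) - 14*(9 + (-4 - 1*6)*(-4))² + (9 + (-4 - 1*6)*(-4))³/7) = -(4/7 - 6786*(9 + (-4 - 6)*(-4)) - 14*(9 + (-4 - 6)*(-4))² + (9 + (-4 - 6)*(-4))³/7) = -(4/7 - 6786*(9 - 10*(-4)) - 14*(9 - 10*(-4))² + (9 - 10*(-4))³/7) = -(4/7 - 6786*(9 + 40) - 14*(9 + 40)² + (9 + 40)³/7) = -(4/7 - 6786*49 - 14*49² + (⅐)*49³) = -(4/7 - 332514 - 14*2401 + (⅐)*117649) = -(4/7 - 332514 - 33614 + 16807) = -1*(-2445243/7) = 2445243/7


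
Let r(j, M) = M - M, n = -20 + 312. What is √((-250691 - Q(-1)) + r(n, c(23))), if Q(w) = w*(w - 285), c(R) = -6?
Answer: I*√250977 ≈ 500.98*I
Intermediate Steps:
n = 292
Q(w) = w*(-285 + w)
r(j, M) = 0
√((-250691 - Q(-1)) + r(n, c(23))) = √((-250691 - (-1)*(-285 - 1)) + 0) = √((-250691 - (-1)*(-286)) + 0) = √((-250691 - 1*286) + 0) = √((-250691 - 286) + 0) = √(-250977 + 0) = √(-250977) = I*√250977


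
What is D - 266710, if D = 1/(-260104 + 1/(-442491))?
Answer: -30696635143868641/115093679065 ≈ -2.6671e+5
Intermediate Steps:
D = -442491/115093679065 (D = 1/(-260104 - 1/442491) = 1/(-115093679065/442491) = -442491/115093679065 ≈ -3.8446e-6)
D - 266710 = -442491/115093679065 - 266710 = -30696635143868641/115093679065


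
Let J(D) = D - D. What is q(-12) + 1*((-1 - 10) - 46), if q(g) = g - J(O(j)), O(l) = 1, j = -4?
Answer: -69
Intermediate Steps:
J(D) = 0
q(g) = g (q(g) = g - 1*0 = g + 0 = g)
q(-12) + 1*((-1 - 10) - 46) = -12 + 1*((-1 - 10) - 46) = -12 + 1*(-11 - 46) = -12 + 1*(-57) = -12 - 57 = -69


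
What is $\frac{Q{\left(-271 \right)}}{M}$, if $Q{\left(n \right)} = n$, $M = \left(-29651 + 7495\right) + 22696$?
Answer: $- \frac{271}{540} \approx -0.50185$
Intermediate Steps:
$M = 540$ ($M = -22156 + 22696 = 540$)
$\frac{Q{\left(-271 \right)}}{M} = - \frac{271}{540}$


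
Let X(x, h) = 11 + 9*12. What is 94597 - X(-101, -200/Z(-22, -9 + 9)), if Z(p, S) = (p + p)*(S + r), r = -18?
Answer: 94478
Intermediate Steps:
Z(p, S) = 2*p*(-18 + S) (Z(p, S) = (p + p)*(S - 18) = (2*p)*(-18 + S) = 2*p*(-18 + S))
X(x, h) = 119 (X(x, h) = 11 + 108 = 119)
94597 - X(-101, -200/Z(-22, -9 + 9)) = 94597 - 1*119 = 94597 - 119 = 94478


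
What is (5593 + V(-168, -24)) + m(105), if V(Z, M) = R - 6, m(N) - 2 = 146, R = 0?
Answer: 5735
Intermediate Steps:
m(N) = 148 (m(N) = 2 + 146 = 148)
V(Z, M) = -6 (V(Z, M) = 0 - 6 = -6)
(5593 + V(-168, -24)) + m(105) = (5593 - 6) + 148 = 5587 + 148 = 5735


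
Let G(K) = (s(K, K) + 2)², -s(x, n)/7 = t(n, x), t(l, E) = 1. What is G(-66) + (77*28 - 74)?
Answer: 2107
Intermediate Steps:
s(x, n) = -7 (s(x, n) = -7*1 = -7)
G(K) = 25 (G(K) = (-7 + 2)² = (-5)² = 25)
G(-66) + (77*28 - 74) = 25 + (77*28 - 74) = 25 + (2156 - 74) = 25 + 2082 = 2107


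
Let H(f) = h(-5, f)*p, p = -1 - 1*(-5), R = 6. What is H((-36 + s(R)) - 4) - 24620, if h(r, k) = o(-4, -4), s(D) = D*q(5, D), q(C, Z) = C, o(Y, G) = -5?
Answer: -24640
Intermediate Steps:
p = 4 (p = -1 + 5 = 4)
s(D) = 5*D (s(D) = D*5 = 5*D)
h(r, k) = -5
H(f) = -20 (H(f) = -5*4 = -20)
H((-36 + s(R)) - 4) - 24620 = -20 - 24620 = -24640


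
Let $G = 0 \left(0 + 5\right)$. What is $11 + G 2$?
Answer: $11$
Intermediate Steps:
$G = 0$ ($G = 0 \cdot 5 = 0$)
$11 + G 2 = 11 + 0 \cdot 2 = 11 + 0 = 11$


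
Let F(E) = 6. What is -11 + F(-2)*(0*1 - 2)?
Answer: -23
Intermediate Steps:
-11 + F(-2)*(0*1 - 2) = -11 + 6*(0*1 - 2) = -11 + 6*(0 - 2) = -11 + 6*(-2) = -11 - 12 = -23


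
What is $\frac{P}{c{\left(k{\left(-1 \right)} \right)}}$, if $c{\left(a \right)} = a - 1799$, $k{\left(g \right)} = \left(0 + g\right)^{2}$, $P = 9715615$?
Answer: $- \frac{9715615}{1798} \approx -5403.6$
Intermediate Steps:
$k{\left(g \right)} = g^{2}$
$c{\left(a \right)} = -1799 + a$
$\frac{P}{c{\left(k{\left(-1 \right)} \right)}} = \frac{9715615}{-1799 + \left(-1\right)^{2}} = \frac{9715615}{-1799 + 1} = \frac{9715615}{-1798} = 9715615 \left(- \frac{1}{1798}\right) = - \frac{9715615}{1798}$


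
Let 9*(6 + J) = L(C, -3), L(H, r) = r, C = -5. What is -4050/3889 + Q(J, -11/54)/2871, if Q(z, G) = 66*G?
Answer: -9556229/9135261 ≈ -1.0461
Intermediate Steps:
J = -19/3 (J = -6 + (1/9)*(-3) = -6 - 1/3 = -19/3 ≈ -6.3333)
-4050/3889 + Q(J, -11/54)/2871 = -4050/3889 + (66*(-11/54))/2871 = -4050*1/3889 + (66*(-11*1/54))*(1/2871) = -4050/3889 + (66*(-11/54))*(1/2871) = -4050/3889 - 121/9*1/2871 = -4050/3889 - 11/2349 = -9556229/9135261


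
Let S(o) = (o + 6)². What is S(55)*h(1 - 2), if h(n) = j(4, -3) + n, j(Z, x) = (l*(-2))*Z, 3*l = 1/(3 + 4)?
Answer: -107909/21 ≈ -5138.5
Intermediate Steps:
l = 1/21 (l = 1/(3*(3 + 4)) = (⅓)/7 = (⅓)*(⅐) = 1/21 ≈ 0.047619)
S(o) = (6 + o)²
j(Z, x) = -2*Z/21 (j(Z, x) = ((1/21)*(-2))*Z = -2*Z/21)
h(n) = -8/21 + n (h(n) = -2/21*4 + n = -8/21 + n)
S(55)*h(1 - 2) = (6 + 55)²*(-8/21 + (1 - 2)) = 61²*(-8/21 - 1) = 3721*(-29/21) = -107909/21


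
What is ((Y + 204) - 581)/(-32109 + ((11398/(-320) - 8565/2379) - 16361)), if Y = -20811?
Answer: 2688333440/6154849707 ≈ 0.43678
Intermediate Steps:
((Y + 204) - 581)/(-32109 + ((11398/(-320) - 8565/2379) - 16361)) = ((-20811 + 204) - 581)/(-32109 + ((11398/(-320) - 8565/2379) - 16361)) = (-20607 - 581)/(-32109 + ((11398*(-1/320) - 8565*1/2379) - 16361)) = -21188/(-32109 + ((-5699/160 - 2855/793) - 16361)) = -21188/(-32109 + (-4976107/126880 - 16361)) = -21188/(-32109 - 2080859787/126880) = -21188/(-6154849707/126880) = -21188*(-126880/6154849707) = 2688333440/6154849707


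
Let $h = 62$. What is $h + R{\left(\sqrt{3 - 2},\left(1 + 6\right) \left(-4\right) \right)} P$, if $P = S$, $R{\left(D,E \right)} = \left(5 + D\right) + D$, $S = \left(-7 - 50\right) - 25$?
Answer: $-512$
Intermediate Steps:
$S = -82$ ($S = -57 - 25 = -82$)
$R{\left(D,E \right)} = 5 + 2 D$
$P = -82$
$h + R{\left(\sqrt{3 - 2},\left(1 + 6\right) \left(-4\right) \right)} P = 62 + \left(5 + 2 \sqrt{3 - 2}\right) \left(-82\right) = 62 + \left(5 + 2 \sqrt{1}\right) \left(-82\right) = 62 + \left(5 + 2 \cdot 1\right) \left(-82\right) = 62 + \left(5 + 2\right) \left(-82\right) = 62 + 7 \left(-82\right) = 62 - 574 = -512$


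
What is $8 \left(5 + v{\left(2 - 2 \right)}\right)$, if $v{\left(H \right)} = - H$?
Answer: $40$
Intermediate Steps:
$8 \left(5 + v{\left(2 - 2 \right)}\right) = 8 \left(5 - \left(2 - 2\right)\right) = 8 \left(5 - 0\right) = 8 \left(5 + 0\right) = 8 \cdot 5 = 40$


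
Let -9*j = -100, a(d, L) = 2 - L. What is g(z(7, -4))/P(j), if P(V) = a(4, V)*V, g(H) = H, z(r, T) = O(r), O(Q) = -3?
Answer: 243/8200 ≈ 0.029634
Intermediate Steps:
z(r, T) = -3
j = 100/9 (j = -1/9*(-100) = 100/9 ≈ 11.111)
P(V) = V*(2 - V) (P(V) = (2 - V)*V = V*(2 - V))
g(z(7, -4))/P(j) = -3*9/(100*(2 - 1*100/9)) = -3*9/(100*(2 - 100/9)) = -3/((100/9)*(-82/9)) = -3/(-8200/81) = -3*(-81/8200) = 243/8200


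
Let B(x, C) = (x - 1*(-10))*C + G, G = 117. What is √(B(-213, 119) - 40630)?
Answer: I*√64670 ≈ 254.3*I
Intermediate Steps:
B(x, C) = 117 + C*(10 + x) (B(x, C) = (x - 1*(-10))*C + 117 = (x + 10)*C + 117 = (10 + x)*C + 117 = C*(10 + x) + 117 = 117 + C*(10 + x))
√(B(-213, 119) - 40630) = √((117 + 10*119 + 119*(-213)) - 40630) = √((117 + 1190 - 25347) - 40630) = √(-24040 - 40630) = √(-64670) = I*√64670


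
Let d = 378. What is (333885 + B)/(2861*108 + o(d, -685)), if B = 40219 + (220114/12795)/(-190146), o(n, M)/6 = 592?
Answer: 455082190719583/380192106798900 ≈ 1.1970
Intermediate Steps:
o(n, M) = 3552 (o(n, M) = 6*592 = 3552)
B = 48924765818608/1216459035 (B = 40219 + (220114*(1/12795))*(-1/190146) = 40219 + (220114/12795)*(-1/190146) = 40219 - 110057/1216459035 = 48924765818608/1216459035 ≈ 40219.)
(333885 + B)/(2861*108 + o(d, -685)) = (333885 + 48924765818608/1216459035)/(2861*108 + 3552) = 455082190719583/(1216459035*(308988 + 3552)) = (455082190719583/1216459035)/312540 = (455082190719583/1216459035)*(1/312540) = 455082190719583/380192106798900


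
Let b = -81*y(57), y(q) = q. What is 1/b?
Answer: -1/4617 ≈ -0.00021659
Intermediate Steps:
b = -4617 (b = -81*57 = -4617)
1/b = 1/(-4617) = -1/4617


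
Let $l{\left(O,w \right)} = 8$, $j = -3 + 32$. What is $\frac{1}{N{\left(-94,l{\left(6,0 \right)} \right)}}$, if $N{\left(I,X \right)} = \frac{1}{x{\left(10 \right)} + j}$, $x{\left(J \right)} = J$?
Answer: $39$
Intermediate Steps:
$j = 29$
$N{\left(I,X \right)} = \frac{1}{39}$ ($N{\left(I,X \right)} = \frac{1}{10 + 29} = \frac{1}{39}$)
$\frac{1}{N{\left(-94,l{\left(6,0 \right)} \right)}} = \frac{1}{\frac{1}{39}} = 39$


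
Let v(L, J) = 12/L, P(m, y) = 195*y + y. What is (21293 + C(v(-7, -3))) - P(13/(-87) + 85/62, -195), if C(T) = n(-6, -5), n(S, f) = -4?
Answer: 59509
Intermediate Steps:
P(m, y) = 196*y
C(T) = -4
(21293 + C(v(-7, -3))) - P(13/(-87) + 85/62, -195) = (21293 - 4) - 196*(-195) = 21289 - 1*(-38220) = 21289 + 38220 = 59509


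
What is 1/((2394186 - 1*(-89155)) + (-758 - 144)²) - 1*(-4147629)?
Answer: 13674504693406/3296945 ≈ 4.1476e+6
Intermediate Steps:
1/((2394186 - 1*(-89155)) + (-758 - 144)²) - 1*(-4147629) = 1/((2394186 + 89155) + (-902)²) + 4147629 = 1/(2483341 + 813604) + 4147629 = 1/3296945 + 4147629 = 13674504693406/3296945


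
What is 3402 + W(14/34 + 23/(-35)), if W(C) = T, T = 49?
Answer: 3451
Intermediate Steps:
W(C) = 49
3402 + W(14/34 + 23/(-35)) = 3402 + 49 = 3451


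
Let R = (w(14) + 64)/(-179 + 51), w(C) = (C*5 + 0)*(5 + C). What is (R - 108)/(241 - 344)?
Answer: 7609/6592 ≈ 1.1543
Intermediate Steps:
w(C) = 5*C*(5 + C) (w(C) = (5*C + 0)*(5 + C) = (5*C)*(5 + C) = 5*C*(5 + C))
R = -697/64 (R = (5*14*(5 + 14) + 64)/(-179 + 51) = (5*14*19 + 64)/(-128) = (1330 + 64)*(-1/128) = 1394*(-1/128) = -697/64 ≈ -10.891)
(R - 108)/(241 - 344) = (-697/64 - 108)/(241 - 344) = -7609/64/(-103) = -1/103*(-7609/64) = 7609/6592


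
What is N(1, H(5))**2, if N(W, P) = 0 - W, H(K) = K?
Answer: 1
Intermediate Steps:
N(W, P) = -W
N(1, H(5))**2 = (-1*1)**2 = (-1)**2 = 1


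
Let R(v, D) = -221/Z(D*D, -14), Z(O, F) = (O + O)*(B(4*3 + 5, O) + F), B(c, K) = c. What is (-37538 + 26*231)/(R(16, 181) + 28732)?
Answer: -6198119112/5647734091 ≈ -1.0975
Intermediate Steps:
Z(O, F) = 2*O*(17 + F) (Z(O, F) = (O + O)*((4*3 + 5) + F) = (2*O)*((12 + 5) + F) = (2*O)*(17 + F) = 2*O*(17 + F))
R(v, D) = -221/(6*D**2) (R(v, D) = -221*1/(2*D**2*(17 - 14)) = -221*1/(6*D**2) = -221/(6*D**2))
(-37538 + 26*231)/(R(16, 181) + 28732) = (-37538 + 26*231)/(-221/6/181**2 + 28732) = (-37538 + 6006)/(-221/6*1/32761 + 28732) = -31532/(-221/196566 + 28732) = -31532/5647734091/196566 = -31532*196566/5647734091 = -6198119112/5647734091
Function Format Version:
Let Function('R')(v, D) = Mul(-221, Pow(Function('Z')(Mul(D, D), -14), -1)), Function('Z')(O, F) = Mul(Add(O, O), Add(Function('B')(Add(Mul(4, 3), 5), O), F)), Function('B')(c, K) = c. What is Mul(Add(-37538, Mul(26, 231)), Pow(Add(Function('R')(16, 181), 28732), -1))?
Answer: Rational(-6198119112, 5647734091) ≈ -1.0975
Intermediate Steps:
Function('Z')(O, F) = Mul(2, O, Add(17, F)) (Function('Z')(O, F) = Mul(Add(O, O), Add(Add(Mul(4, 3), 5), F)) = Mul(Mul(2, O), Add(Add(12, 5), F)) = Mul(Mul(2, O), Add(17, F)) = Mul(2, O, Add(17, F)))
Function('R')(v, D) = Mul(Rational(-221, 6), Pow(D, -2)) (Function('R')(v, D) = Mul(-221, Pow(Mul(2, Mul(D, D), Add(17, -14)), -1)) = Mul(-221, Pow(Mul(2, Pow(D, 2), 3), -1)) = Mul(-221, Pow(Mul(6, Pow(D, 2)), -1)) = Mul(-221, Mul(Rational(1, 6), Pow(D, -2))) = Mul(Rational(-221, 6), Pow(D, -2)))
Mul(Add(-37538, Mul(26, 231)), Pow(Add(Function('R')(16, 181), 28732), -1)) = Mul(Add(-37538, Mul(26, 231)), Pow(Add(Mul(Rational(-221, 6), Pow(181, -2)), 28732), -1)) = Mul(Add(-37538, 6006), Pow(Add(Mul(Rational(-221, 6), Rational(1, 32761)), 28732), -1)) = Mul(-31532, Pow(Add(Rational(-221, 196566), 28732), -1)) = Mul(-31532, Pow(Rational(5647734091, 196566), -1)) = Mul(-31532, Rational(196566, 5647734091)) = Rational(-6198119112, 5647734091)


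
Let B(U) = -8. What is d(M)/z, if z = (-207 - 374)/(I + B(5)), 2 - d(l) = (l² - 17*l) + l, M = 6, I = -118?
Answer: 1116/83 ≈ 13.446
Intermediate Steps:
d(l) = 2 - l² + 16*l (d(l) = 2 - ((l² - 17*l) + l) = 2 - (l² - 16*l) = 2 + (-l² + 16*l) = 2 - l² + 16*l)
z = 83/18 (z = (-207 - 374)/(-118 - 8) = -581/(-126) = -581*(-1/126) = 83/18 ≈ 4.6111)
d(M)/z = (2 - 1*6² + 16*6)/(83/18) = (2 - 1*36 + 96)*(18/83) = (2 - 36 + 96)*(18/83) = 62*(18/83) = 1116/83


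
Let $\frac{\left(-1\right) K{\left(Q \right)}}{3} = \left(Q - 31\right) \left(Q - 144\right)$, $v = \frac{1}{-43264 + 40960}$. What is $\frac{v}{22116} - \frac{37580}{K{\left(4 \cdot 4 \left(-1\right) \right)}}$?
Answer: $\frac{3989372497}{2394897408} \approx 1.6658$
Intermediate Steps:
$v = - \frac{1}{2304}$ ($v = \frac{1}{-2304} = - \frac{1}{2304} \approx -0.00043403$)
$K{\left(Q \right)} = - 3 \left(-144 + Q\right) \left(-31 + Q\right)$ ($K{\left(Q \right)} = - 3 \left(Q - 31\right) \left(Q - 144\right) = - 3 \left(-31 + Q\right) \left(-144 + Q\right) = - 3 \left(-144 + Q\right) \left(-31 + Q\right)$)
$\frac{v}{22116} - \frac{37580}{K{\left(4 \cdot 4 \left(-1\right) \right)}} = - \frac{1}{2304 \cdot 22116} - \frac{37580}{-13392 - 3 \left(4 \cdot 4 \left(-1\right)\right)^{2} + 525 \cdot 4 \cdot 4 \left(-1\right)} = \left(- \frac{1}{2304}\right) \frac{1}{22116} - \frac{37580}{-13392 - 3 \left(16 \left(-1\right)\right)^{2} + 525 \cdot 16 \left(-1\right)} = - \frac{1}{50955264} - \frac{37580}{-13392 - 3 \left(-16\right)^{2} + 525 \left(-16\right)} = - \frac{1}{50955264} - \frac{37580}{-13392 - 768 - 8400} = - \frac{1}{50955264} - \frac{37580}{-22560} = - \frac{1}{50955264} - - \frac{1879}{1128} = - \frac{1}{50955264} + \frac{1879}{1128} = \frac{3989372497}{2394897408}$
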